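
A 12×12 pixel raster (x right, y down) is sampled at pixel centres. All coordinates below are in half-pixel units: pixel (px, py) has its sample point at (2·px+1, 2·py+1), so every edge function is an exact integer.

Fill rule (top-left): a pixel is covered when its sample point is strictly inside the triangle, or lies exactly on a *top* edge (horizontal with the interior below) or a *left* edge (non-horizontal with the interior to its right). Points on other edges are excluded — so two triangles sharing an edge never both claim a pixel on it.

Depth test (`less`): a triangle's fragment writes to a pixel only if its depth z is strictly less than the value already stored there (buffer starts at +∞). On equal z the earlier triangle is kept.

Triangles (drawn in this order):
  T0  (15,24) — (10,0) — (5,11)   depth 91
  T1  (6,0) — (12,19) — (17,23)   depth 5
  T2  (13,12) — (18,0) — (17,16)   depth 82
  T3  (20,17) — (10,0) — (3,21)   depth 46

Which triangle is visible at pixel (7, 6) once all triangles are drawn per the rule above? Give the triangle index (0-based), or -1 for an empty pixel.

T0:
  2·area = 175  (B↔C swapped to make it positive)
  edge (15, 24)→(5, 11): d=(-10,-13) top-left  bias=+0
  edge (5, 11)→(10, 0): d=(5,-11) top-left  bias=+0
  edge (10, 0)→(15, 24): d=(5,24) right/bottom  bias=-1
    (4,1)@(9, 3): e=[132,4,39] → X
    (5,1)@(11, 3): e=[158,26,-9] → .
    (4,2)@(9, 5): e=[112,14,49] → X
    (5,2)@(11, 5): e=[138,36,1] → X
    (6,2)@(13, 5): e=[164,58,-47] → .
    (3,3)@(7, 7): e=[66,2,107] → X
    (6,3)@(13, 7): e=[144,68,-37] → .
    (3,4)@(7, 9): e=[46,12,117] → X
    (6,4)@(13, 9): e=[124,78,-27] → .
    (2,5)@(5, 11): e=[0,0,175] → X  [on edge]
    (6,5)@(13, 11): e=[104,88,-17] → .
    (2,6)@(5, 13): e=[-20,10,185] → .
  covered (23 px):
    . . . . . . . . . . . .
    . . . . X . . . . . . .
    . . . . X X . . . . . .
    . . . X X X . . . . . .
    . . . X X X . . . . . .
    . . X X X X . . . . . .
    . . . X X X . . . . . .
    . . . . X X X . . . . .
    . . . . . X X . . . . .
    . . . . . . X . . . . .
    . . . . . . X . . . . .
    . . . . . . . . . . . .
T1:
  2·area = 71  (B↔C swapped to make it positive)
  edge (6, 0)→(17, 23): d=(11,23) right/bottom  bias=-1
  edge (17, 23)→(12, 19): d=(-5,-4) top-left  bias=+0
  edge (12, 19)→(6, 0): d=(-6,-19) top-left  bias=+0
    (3,1)@(7, 3): e=[10,60,1] → X
    (4,1)@(9, 3): e=[-36,68,39] → .
    (3,2)@(7, 5): e=[32,50,-11] → .
    (4,3)@(9, 7): e=[8,48,15] → X
    (5,3)@(11, 7): e=[-38,56,53] → .
    (4,4)@(9, 9): e=[30,38,3] → X
    (5,4)@(11, 9): e=[-16,46,41] → .
    (4,5)@(9, 11): e=[52,28,-9] → .
    (5,5)@(11, 11): e=[6,36,29] → X
    (6,5)@(13, 11): e=[-40,44,67] → .
    (5,6)@(11, 13): e=[28,26,17] → X
    (6,6)@(13, 13): e=[-18,34,55] → .
    (3,7)@(7, 15): e=[142,0,-71] → .  [on edge]
    (8,11)@(17, 23): e=[0,0,71] → .  [on edge]
  covered (11 px):
    . . . . . . . . . . . .
    . . . X . . . . . . . .
    . . . . . . . . . . . .
    . . . . X . . . . . . .
    . . . . X . . . . . . .
    . . . . . X . . . . . .
    . . . . . X . . . . . .
    . . . . . X X . . . . .
    . . . . . . X . . . . .
    . . . . . . X X . . . .
    . . . . . . . X . . . .
    . . . . . . . . . . . .
T2:
  2·area = 68
  edge (13, 12)→(18, 0): d=(5,-12) top-left  bias=+0
  edge (18, 0)→(17, 16): d=(-1,16) right/bottom  bias=-1
  edge (17, 16)→(13, 12): d=(-4,-4) top-left  bias=+0
    (8,1)@(17, 3): e=[3,13,52] → X
    (9,1)@(19, 3): e=[27,-19,60] → .
    (8,2)@(17, 5): e=[13,11,44] → X
    (9,2)@(19, 5): e=[37,-21,52] → .
    (8,3)@(17, 7): e=[23,9,36] → X
    (9,3)@(19, 7): e=[47,-23,44] → .
    (7,4)@(15, 9): e=[9,39,20] → X
    (9,4)@(19, 9): e=[57,-25,36] → .
    (7,5)@(15, 11): e=[19,37,12] → X
    (9,5)@(19, 11): e=[67,-27,28] → .
    (7,6)@(15, 13): e=[29,35,4] → X
    (9,6)@(19, 13): e=[77,-29,20] → .
  covered (10 px):
    . . . . . . . . . . . .
    . . . . . . . . X . . .
    . . . . . . . . X . . .
    . . . . . . . . X . . .
    . . . . . . . X X . . .
    . . . . . . . X X . . .
    . . . . . . . X X . . .
    . . . . . . . . X . . .
    . . . . . . . . . . . .
    . . . . . . . . . . . .
    . . . . . . . . . . . .
    . . . . . . . . . . . .
T3:
  2·area = 329  (B↔C swapped to make it positive)
  edge (20, 17)→(3, 21): d=(-17,4) right/bottom  bias=-1
  edge (3, 21)→(10, 0): d=(7,-21) top-left  bias=+0
  edge (10, 0)→(20, 17): d=(10,17) right/bottom  bias=-1
    (4,1)@(9, 3): e=[282,0,47] → X  [on edge]
    (5,1)@(11, 3): e=[274,42,13] → X
    (6,1)@(13, 3): e=[266,84,-21] → .
    (4,2)@(9, 5): e=[248,14,67] → X
    (6,2)@(13, 5): e=[232,98,-1] → .
    (4,3)@(9, 7): e=[214,28,87] → X
    (6,3)@(13, 7): e=[198,112,19] → X
    (7,3)@(15, 7): e=[190,154,-15] → .
    (3,4)@(7, 9): e=[188,0,141] → X  [on edge]
    (7,4)@(15, 9): e=[156,168,5] → X
    (8,4)@(17, 9): e=[148,210,-29] → .
    (3,5)@(7, 11): e=[154,14,161] → X
    (2,7)@(5, 15): e=[94,0,235] → X  [on edge]
    (1,10)@(3, 21): e=[0,0,329] → .  [on edge]
  covered (42 px):
    . . . . . . . . . . . .
    . . . . X X . . . . . .
    . . . . X X . . . . . .
    . . . . X X X . . . . .
    . . . X X X X X . . . .
    . . . X X X X X . . . .
    . . . X X X X X X . . .
    . . X X X X X X X . . .
    . . X X X X X X X X . .
    . . X X X X . . . . . .
    . . . . . . . . . . . .
    . . . . . . . . . . . .

Z-buffer (winner per pixel, '.' = empty):
  . . . . . . . . . . . .
  . . . 1 3 3 . . 2 . . .
  . . . . 3 3 . . 2 . . .
  . . . 0 1 3 3 . 2 . . .
  . . . 3 1 3 3 3 2 . . .
  . . 0 3 3 1 3 3 2 . . .
  . . . 3 3 1 3 3 3 . . .
  . . 3 3 3 1 1 3 3 . . .
  . . 3 3 3 3 1 3 3 3 . .
  . . 3 3 3 3 1 1 . . . .
  . . . . . . 0 1 . . . .
  . . . . . . . . . . . .

Answer: 3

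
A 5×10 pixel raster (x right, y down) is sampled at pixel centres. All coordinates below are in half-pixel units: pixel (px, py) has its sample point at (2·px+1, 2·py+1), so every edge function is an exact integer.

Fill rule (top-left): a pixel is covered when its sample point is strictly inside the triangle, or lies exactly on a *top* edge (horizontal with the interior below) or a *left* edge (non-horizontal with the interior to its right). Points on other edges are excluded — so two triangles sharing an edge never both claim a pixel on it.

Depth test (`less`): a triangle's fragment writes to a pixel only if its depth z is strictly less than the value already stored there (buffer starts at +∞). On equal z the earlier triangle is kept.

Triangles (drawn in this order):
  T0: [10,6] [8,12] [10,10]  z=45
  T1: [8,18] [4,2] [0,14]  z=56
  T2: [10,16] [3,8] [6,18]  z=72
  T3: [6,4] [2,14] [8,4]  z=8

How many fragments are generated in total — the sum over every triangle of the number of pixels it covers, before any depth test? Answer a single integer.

T0:
  2·area = 8  (B↔C swapped to make it positive)
  edge (10, 6)→(10, 10): d=(0,4) right/bottom  bias=-1
  edge (10, 10)→(8, 12): d=(-2,2) right/bottom  bias=-1
  edge (8, 12)→(10, 6): d=(2,-6) top-left  bias=+0
    (4,4)@(9, 9): e=[4,4,0] → █  [on edge]
    (4,5)@(9, 11): e=[4,0,4] → ·  [on edge]
    (3,6)@(7, 13): e=[12,0,-4] → ·  [on edge]
    (2,7)@(5, 15): e=[20,0,-12] → ·  [on edge]
    (3,7)@(7, 15): e=[12,-4,0] → ·  [on edge]
    (1,8)@(3, 17): e=[28,0,-20] → ·  [on edge]
    (0,9)@(1, 19): e=[36,0,-28] → ·  [on edge]
  covered (1 px):
    · · · · ·
    · · · · ·
    · · · · ·
    · · · · ·
    · · · · █
    · · · · ·
    · · · · ·
    · · · · ·
    · · · · ·
    · · · · ·
T1:
  2·area = 112  (B↔C swapped to make it positive)
  edge (8, 18)→(0, 14): d=(-8,-4) top-left  bias=+0
  edge (0, 14)→(4, 2): d=(4,-12) top-left  bias=+0
  edge (4, 2)→(8, 18): d=(4,16) right/bottom  bias=-1
    (1,2)@(3, 5): e=[84,0,28] → █  [on edge]
    (2,2)@(5, 5): e=[92,24,-4] → ·
    (1,3)@(3, 7): e=[68,8,36] → █
    (2,3)@(5, 7): e=[76,32,4] → █
    (3,3)@(7, 7): e=[84,56,-28] → ·
    (1,4)@(3, 9): e=[52,16,44] → █
    (3,4)@(7, 9): e=[68,64,-20] → ·
    (0,5)@(1, 11): e=[28,0,84] → █  [on edge]
    (3,5)@(7, 11): e=[52,72,-12] → ·
    (0,6)@(1, 13): e=[12,8,92] → █
    (3,6)@(7, 13): e=[36,80,-4] → ·
    (0,7)@(1, 15): e=[-4,16,100] → ·
  covered (15 px):
    · · · · ·
    · · · · ·
    · █ · · ·
    · █ █ · ·
    · █ █ · ·
    █ █ █ · ·
    █ █ █ · ·
    · █ █ █ ·
    · · · █ ·
    · · · · ·
T2:
  2·area = 46  (B↔C swapped to make it positive)
  edge (10, 16)→(6, 18): d=(-4,2) right/bottom  bias=-1
  edge (6, 18)→(3, 8): d=(-3,-10) top-left  bias=+0
  edge (3, 8)→(10, 16): d=(7,8) right/bottom  bias=-1
    (2,5)@(5, 11): e=[30,11,5] → █
    (3,5)@(7, 11): e=[26,31,-11] → ·
    (2,6)@(5, 13): e=[22,5,19] → █
    (3,6)@(7, 13): e=[18,25,3] → █
    (4,6)@(9, 13): e=[14,45,-13] → ·
    (2,7)@(5, 15): e=[14,-1,33] → ·
    (3,7)@(7, 15): e=[10,19,17] → █
    (4,7)@(9, 15): e=[6,39,1] → █
    (3,8)@(7, 17): e=[2,13,31] → █
    (4,8)@(9, 17): e=[-2,33,15] → ·
    (3,9)@(7, 19): e=[-6,7,45] → ·
  covered (6 px):
    · · · · ·
    · · · · ·
    · · · · ·
    · · · · ·
    · · · · ·
    · · █ · ·
    · · █ █ ·
    · · · █ █
    · · · █ ·
    · · · · ·
T3:
  2·area = 20  (B↔C swapped to make it positive)
  edge (6, 4)→(8, 4): d=(2,0) top-left  bias=+0
  edge (8, 4)→(2, 14): d=(-6,10) right/bottom  bias=-1
  edge (2, 14)→(6, 4): d=(4,-10) top-left  bias=+0
    (3,2)@(7, 5): e=[2,4,14] → █
    (4,2)@(9, 5): e=[2,-16,34] → ·
    (2,3)@(5, 7): e=[6,12,2] → █
    (3,3)@(7, 7): e=[6,-8,22] → ·
    (2,4)@(5, 9): e=[10,0,10] → ·  [on edge]
  covered (2 px):
    · · · · ·
    · · · · ·
    · · · █ ·
    · · █ · ·
    · · · · ·
    · · · · ·
    · · · · ·
    · · · · ·
    · · · · ·
    · · · · ·

Result: 24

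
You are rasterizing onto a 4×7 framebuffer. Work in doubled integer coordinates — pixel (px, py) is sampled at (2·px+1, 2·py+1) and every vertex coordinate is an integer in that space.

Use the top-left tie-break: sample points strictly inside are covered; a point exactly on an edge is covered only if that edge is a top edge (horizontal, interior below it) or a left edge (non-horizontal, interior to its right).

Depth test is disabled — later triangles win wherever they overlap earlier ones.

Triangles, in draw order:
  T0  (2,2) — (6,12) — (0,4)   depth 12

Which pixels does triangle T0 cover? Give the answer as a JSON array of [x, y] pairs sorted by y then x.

T0:
  2·area = 28
  edge (2, 2)→(6, 12): d=(4,10) right/bottom  bias=-1
  edge (6, 12)→(0, 4): d=(-6,-8) top-left  bias=+0
  edge (0, 4)→(2, 2): d=(2,-2) top-left  bias=+0
    (1,0)@(3, 1): e=[-14,42,0] → .  [on edge]
    (0,1)@(1, 3): e=[14,14,0] → X  [on edge]
    (1,1)@(3, 3): e=[-6,30,4] → .
    (0,2)@(1, 5): e=[22,2,4] → X
    (1,2)@(3, 5): e=[2,18,8] → X
    (2,2)@(5, 5): e=[-18,34,12] → .
    (0,3)@(1, 7): e=[30,-10,8] → .
    (1,3)@(3, 7): e=[10,6,12] → X
    (2,3)@(5, 7): e=[-10,22,16] → .
    (1,4)@(3, 9): e=[18,-6,16] → .
  covered (4 px):
    . . . .
    X . . .
    X X . .
    . X . .
    . . . .
    . . . .
    . . . .

Result: [[0,1],[0,2],[1,2],[1,3]]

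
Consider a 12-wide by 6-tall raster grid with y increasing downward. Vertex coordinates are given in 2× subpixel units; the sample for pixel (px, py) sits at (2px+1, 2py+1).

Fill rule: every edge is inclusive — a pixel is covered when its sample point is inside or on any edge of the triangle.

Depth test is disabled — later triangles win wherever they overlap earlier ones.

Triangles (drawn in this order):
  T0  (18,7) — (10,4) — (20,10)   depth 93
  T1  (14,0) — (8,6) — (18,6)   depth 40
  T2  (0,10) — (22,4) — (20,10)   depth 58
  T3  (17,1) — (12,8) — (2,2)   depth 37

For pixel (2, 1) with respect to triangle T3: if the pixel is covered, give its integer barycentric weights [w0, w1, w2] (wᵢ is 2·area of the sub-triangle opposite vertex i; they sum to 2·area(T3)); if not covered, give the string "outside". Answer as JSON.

T0:
  2·area = 18  (B↔C swapped to make it positive)
  edge (18, 7)→(20, 10): d=(2,3) inclusive
  edge (20, 10)→(10, 4): d=(-10,-6) inclusive
  edge (10, 4)→(18, 7): d=(8,3) inclusive
    (2,0)@(5, 1): e=[27,0,-9] → .  [on edge]
    (7,3)@(15, 7): e=[9,0,9] → X  [on edge]
    (8,3)@(17, 7): e=[3,12,3] → X
    (9,3)@(19, 7): e=[-3,24,-3] → .
    (7,4)@(15, 9): e=[13,-20,25] → .
    (8,4)@(17, 9): e=[7,-8,19] → .
    (9,4)@(19, 9): e=[1,4,13] → X
    (10,4)@(21, 9): e=[-5,16,7] → .
    (9,5)@(19, 11): e=[5,-16,29] → .
  covered (3 px):
    . . . . . . . . . . . .
    . . . . . . . . . . . .
    . . . . . . . . . . . .
    . . . . . . . X X . . .
    . . . . . . . . . X . .
    . . . . . . . . . . . .
T1:
  2·area = 60  (B↔C swapped to make it positive)
  edge (14, 0)→(18, 6): d=(4,6) inclusive
  edge (18, 6)→(8, 6): d=(-10,0) inclusive
  edge (8, 6)→(14, 0): d=(6,-6) inclusive
    (6,0)@(13, 1): e=[10,50,0] → X  [on edge]
    (7,0)@(15, 1): e=[-2,50,12] → .
    (5,1)@(11, 3): e=[30,30,0] → X  [on edge]
    (7,1)@(15, 3): e=[6,30,24] → X
    (8,1)@(17, 3): e=[-6,30,36] → .
    (4,2)@(9, 5): e=[50,10,0] → X  [on edge]
    (8,2)@(17, 5): e=[2,10,48] → X
    (9,2)@(19, 5): e=[-10,10,60] → .
    (3,3)@(7, 7): e=[70,-10,0] → .  [on edge]
    (4,3)@(9, 7): e=[58,-10,12] → .
    (5,3)@(11, 7): e=[46,-10,24] → .
    (6,3)@(13, 7): e=[34,-10,36] → .
    (2,4)@(5, 9): e=[90,-30,0] → .  [on edge]
    (1,5)@(3, 11): e=[110,-50,0] → .  [on edge]
  covered (9 px):
    . . . . . . X . . . . .
    . . . . . X X X . . . .
    . . . . X X X X X . . .
    . . . . . . . . . . . .
    . . . . . . . . . . . .
    . . . . . . . . . . . .
T2:
  2·area = 120
  edge (0, 10)→(22, 4): d=(22,-6) inclusive
  edge (22, 4)→(20, 10): d=(-2,6) inclusive
  edge (20, 10)→(0, 10): d=(-20,0) inclusive
    (11,0)@(23, 1): e=[-60,0,180] → .  [on edge]
    (9,2)@(19, 5): e=[4,16,100] → X
    (10,2)@(21, 5): e=[16,4,100] → X
    (11,2)@(23, 5): e=[28,-8,100] → .
    (5,3)@(11, 7): e=[0,60,60] → X  [on edge]
    (6,3)@(13, 7): e=[12,48,60] → X
    (7,3)@(15, 7): e=[24,36,60] → X
    (8,3)@(17, 7): e=[36,24,60] → X
    (10,3)@(21, 7): e=[60,0,60] → X  [on edge]
    (11,3)@(23, 7): e=[72,-12,60] → .
    (2,4)@(5, 9): e=[8,92,20] → X
    (3,4)@(7, 9): e=[20,80,20] → X
  covered (16 px):
    . . . . . . . . . . . .
    . . . . . . . . . . . .
    . . . . . . . . . X X .
    . . . . . X X X X X X .
    . . X X X X X X X X . .
    . . . . . . . . . . . .
T3:
  2·area = 100
  edge (17, 1)→(12, 8): d=(-5,7) inclusive
  edge (12, 8)→(2, 2): d=(-10,-6) inclusive
  edge (2, 2)→(17, 1): d=(15,-1) inclusive
    (8,0)@(17, 1): e=[0,100,0] → X  [on edge]
    (9,0)@(19, 1): e=[-14,112,2] → .
    (2,1)@(5, 3): e=[74,8,18] → X
    (3,1)@(7, 3): e=[60,20,20] → X
    (4,1)@(9, 3): e=[46,32,22] → X
    (5,1)@(11, 3): e=[32,44,24] → X
    (6,1)@(13, 3): e=[18,56,26] → X
    (7,1)@(15, 3): e=[4,68,28] → X
    (8,1)@(17, 3): e=[-10,80,30] → .
    (2,2)@(5, 5): e=[64,-12,48] → .
    (3,2)@(7, 5): e=[50,0,50] → X  [on edge]
    (7,2)@(15, 5): e=[-6,48,58] → .
    (8,5)@(17, 11): e=[-50,0,150] → .  [on edge]
  covered (12 px):
    . . . . . . . . X . . .
    . . X X X X X X . . . .
    . . . X X X X . . . . .
    . . . . . X . . . . . .
    . . . . . . . . . . . .
    . . . . . . . . . . . .

Result: [8,18,74]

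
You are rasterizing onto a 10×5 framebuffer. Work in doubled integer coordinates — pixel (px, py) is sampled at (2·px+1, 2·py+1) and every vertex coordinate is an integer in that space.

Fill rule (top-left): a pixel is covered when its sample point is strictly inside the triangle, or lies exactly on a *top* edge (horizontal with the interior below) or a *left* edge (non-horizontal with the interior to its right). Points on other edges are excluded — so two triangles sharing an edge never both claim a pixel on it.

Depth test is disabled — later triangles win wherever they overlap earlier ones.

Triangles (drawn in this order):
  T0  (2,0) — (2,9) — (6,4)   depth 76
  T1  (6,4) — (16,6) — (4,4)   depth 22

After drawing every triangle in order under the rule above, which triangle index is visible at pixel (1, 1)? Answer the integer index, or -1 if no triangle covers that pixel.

T0:
  2·area = 36  (B↔C swapped to make it positive)
  edge (2, 0)→(6, 4): d=(4,4) right/bottom  bias=-1
  edge (6, 4)→(2, 9): d=(-4,5) right/bottom  bias=-1
  edge (2, 9)→(2, 0): d=(0,-9) top-left  bias=+0
    (1,0)@(3, 1): e=[0,27,9] → ·  [on edge]
    (1,1)@(3, 3): e=[8,19,9] → #
    (2,1)@(5, 3): e=[0,9,27] → ·  [on edge]
    (1,2)@(3, 5): e=[16,11,9] → #
    (2,2)@(5, 5): e=[8,1,27] → #
    (3,2)@(7, 5): e=[0,-9,45] → ·  [on edge]
    (1,3)@(3, 7): e=[24,3,9] → #
    (2,3)@(5, 7): e=[16,-7,27] → ·
    (4,3)@(9, 7): e=[0,-27,63] → ·  [on edge]
    (1,4)@(3, 9): e=[32,-5,9] → ·
    (5,4)@(11, 9): e=[0,-45,81] → ·  [on edge]
  covered (4 px):
    · · · · · · · · · ·
    · # · · · · · · · ·
    · # # · · · · · · ·
    · # · · · · · · · ·
    · · · · · · · · · ·
T1:
  2·area = 4
  edge (6, 4)→(16, 6): d=(10,2) right/bottom  bias=-1
  edge (16, 6)→(4, 4): d=(-12,-2) top-left  bias=+0
  edge (4, 4)→(6, 4): d=(2,0) top-left  bias=+0
    (0,1)@(1, 3): e=[0,6,-2] → ·  [on edge]
    (5,2)@(11, 5): e=[0,2,2] → ·  [on edge]
  covered (0 px):
    · · · · · · · · · ·
    · · · · · · · · · ·
    · · · · · · · · · ·
    · · · · · · · · · ·
    · · · · · · · · · ·

Z-buffer (winner per pixel, '.' = empty):
  . . . . . . . . . .
  . 0 . . . . . . . .
  . 0 0 . . . . . . .
  . 0 . . . . . . . .
  . . . . . . . . . .

Final: 0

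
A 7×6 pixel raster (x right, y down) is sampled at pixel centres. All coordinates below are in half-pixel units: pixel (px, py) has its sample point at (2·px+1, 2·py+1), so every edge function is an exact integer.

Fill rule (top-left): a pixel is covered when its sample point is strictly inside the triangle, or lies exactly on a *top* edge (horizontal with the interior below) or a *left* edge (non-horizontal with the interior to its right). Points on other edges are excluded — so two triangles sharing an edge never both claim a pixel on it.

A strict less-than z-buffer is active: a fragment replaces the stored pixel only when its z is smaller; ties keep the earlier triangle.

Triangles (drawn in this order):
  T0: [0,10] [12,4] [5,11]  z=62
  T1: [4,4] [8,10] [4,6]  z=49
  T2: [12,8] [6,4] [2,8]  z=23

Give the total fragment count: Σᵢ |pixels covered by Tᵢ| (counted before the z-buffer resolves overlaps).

T0:
  2·area = 42
  edge (0, 10)→(12, 4): d=(12,-6) top-left  bias=+0
  edge (12, 4)→(5, 11): d=(-7,7) right/bottom  bias=-1
  edge (5, 11)→(0, 10): d=(-5,-1) top-left  bias=+0
    (6,1)@(13, 3): e=[-6,0,48] → ·  [on edge]
    (5,2)@(11, 5): e=[6,0,36] → ·  [on edge]
    (3,3)@(7, 7): e=[6,14,22] → █
    (4,3)@(9, 7): e=[18,0,24] → ·  [on edge]
    (1,4)@(3, 9): e=[6,28,8] → █
    (2,4)@(5, 9): e=[18,14,10] → █
    (3,4)@(7, 9): e=[30,0,12] → ·  [on edge]
    (1,5)@(3, 11): e=[30,14,-2] → ·
    (2,5)@(5, 11): e=[42,0,0] → ·  [on edge]
  covered (3 px):
    · · · · · · ·
    · · · · · · ·
    · · · · · · ·
    · · · █ · · ·
    · █ █ · · · ·
    · · · · · · ·
T1:
  2·area = 8
  edge (4, 4)→(8, 10): d=(4,6) right/bottom  bias=-1
  edge (8, 10)→(4, 6): d=(-4,-4) top-left  bias=+0
  edge (4, 6)→(4, 4): d=(0,-2) top-left  bias=+0
    (0,1)@(1, 3): e=[14,0,-6] → ·  [on edge]
    (1,2)@(3, 5): e=[10,0,-2] → ·  [on edge]
    (2,3)@(5, 7): e=[6,0,2] → █  [on edge]
    (3,3)@(7, 7): e=[-6,8,6] → ·
    (2,4)@(5, 9): e=[14,-8,2] → ·
    (3,4)@(7, 9): e=[2,0,6] → █  [on edge]
    (4,4)@(9, 9): e=[-10,8,10] → ·
    (3,5)@(7, 11): e=[10,-8,6] → ·
    (4,5)@(9, 11): e=[-2,0,10] → ·  [on edge]
  covered (2 px):
    · · · · · · ·
    · · · · · · ·
    · · · · · · ·
    · · █ · · · ·
    · · · █ · · ·
    · · · · · · ·
T2:
  2·area = 40  (B↔C swapped to make it positive)
  edge (12, 8)→(2, 8): d=(-10,0) right/bottom  bias=-1
  edge (2, 8)→(6, 4): d=(4,-4) top-left  bias=+0
  edge (6, 4)→(12, 8): d=(6,4) right/bottom  bias=-1
    (4,0)@(9, 1): e=[70,0,-30] → ·  [on edge]
    (3,1)@(7, 3): e=[50,0,-10] → ·  [on edge]
    (2,2)@(5, 5): e=[30,0,10] → █  [on edge]
    (3,2)@(7, 5): e=[30,8,2] → █
    (4,2)@(9, 5): e=[30,16,-6] → ·
    (1,3)@(3, 7): e=[10,0,30] → █  [on edge]
    (4,3)@(9, 7): e=[10,24,6] → █
    (5,3)@(11, 7): e=[10,32,-2] → ·
    (0,4)@(1, 9): e=[-10,0,50] → ·  [on edge]
    (1,4)@(3, 9): e=[-10,8,42] → ·
    (2,4)@(5, 9): e=[-10,16,34] → ·
    (3,4)@(7, 9): e=[-10,24,26] → ·
  covered (6 px):
    · · · · · · ·
    · · · · · · ·
    · · █ █ · · ·
    · █ █ █ █ · ·
    · · · · · · ·
    · · · · · · ·

Result: 11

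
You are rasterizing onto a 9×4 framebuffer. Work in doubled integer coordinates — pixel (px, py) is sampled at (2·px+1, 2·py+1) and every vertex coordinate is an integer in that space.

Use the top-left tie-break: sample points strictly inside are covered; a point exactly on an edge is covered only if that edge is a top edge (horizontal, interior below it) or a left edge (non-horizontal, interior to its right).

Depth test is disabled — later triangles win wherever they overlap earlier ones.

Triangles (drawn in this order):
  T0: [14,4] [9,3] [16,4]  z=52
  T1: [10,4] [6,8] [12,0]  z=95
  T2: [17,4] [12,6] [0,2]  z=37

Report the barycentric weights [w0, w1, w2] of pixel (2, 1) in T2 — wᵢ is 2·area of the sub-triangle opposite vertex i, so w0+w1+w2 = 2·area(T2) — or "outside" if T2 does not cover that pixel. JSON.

T0:
  2·area = 2
  edge (14, 4)→(9, 3): d=(-5,-1) top-left  bias=+0
  edge (9, 3)→(16, 4): d=(7,1) right/bottom  bias=-1
  edge (16, 4)→(14, 4): d=(-2,0) right/bottom  bias=-1
    (4,1)@(9, 3): e=[0,0,2] → .  [on edge]
  covered (0 px):
    . . . . . . . . .
    . . . . . . . . .
    . . . . . . . . .
    . . . . . . . . .
T1:
  2·area = 8
  edge (10, 4)→(6, 8): d=(-4,4) right/bottom  bias=-1
  edge (6, 8)→(12, 0): d=(6,-8) top-left  bias=+0
  edge (12, 0)→(10, 4): d=(-2,4) right/bottom  bias=-1
    (6,0)@(13, 1): e=[0,14,-6] → .  [on edge]
    (5,1)@(11, 3): e=[0,10,-2] → .  [on edge]
    (4,2)@(9, 5): e=[0,6,2] → .  [on edge]
    (3,3)@(7, 7): e=[0,2,6] → .  [on edge]
  covered (0 px):
    . . . . . . . . .
    . . . . . . . . .
    . . . . . . . . .
    . . . . . . . . .
T2:
  2·area = 44
  edge (17, 4)→(12, 6): d=(-5,2) right/bottom  bias=-1
  edge (12, 6)→(0, 2): d=(-12,-4) top-left  bias=+0
  edge (0, 2)→(17, 4): d=(17,2) right/bottom  bias=-1
    (1,1)@(3, 3): e=[33,0,11] → X  [on edge]
    (2,1)@(5, 3): e=[29,8,7] → X
    (3,1)@(7, 3): e=[25,16,3] → X
    (4,1)@(9, 3): e=[21,24,-1] → .
    (1,2)@(3, 5): e=[23,-24,45] → .
    (2,2)@(5, 5): e=[19,-16,41] → .
    (3,2)@(7, 5): e=[15,-8,37] → .
    (4,2)@(9, 5): e=[11,0,33] → X  [on edge]
    (5,2)@(11, 5): e=[7,8,29] → X
    (6,2)@(13, 5): e=[3,16,25] → X
    (7,2)@(15, 5): e=[-1,24,21] → .
    (4,3)@(9, 7): e=[1,-24,67] → .
    (7,3)@(15, 7): e=[-11,0,55] → .  [on edge]
  covered (6 px):
    . . . . . . . . .
    . X X X . . . . .
    . . . . X X X . .
    . . . . . . . . .

Answer: [8,7,29]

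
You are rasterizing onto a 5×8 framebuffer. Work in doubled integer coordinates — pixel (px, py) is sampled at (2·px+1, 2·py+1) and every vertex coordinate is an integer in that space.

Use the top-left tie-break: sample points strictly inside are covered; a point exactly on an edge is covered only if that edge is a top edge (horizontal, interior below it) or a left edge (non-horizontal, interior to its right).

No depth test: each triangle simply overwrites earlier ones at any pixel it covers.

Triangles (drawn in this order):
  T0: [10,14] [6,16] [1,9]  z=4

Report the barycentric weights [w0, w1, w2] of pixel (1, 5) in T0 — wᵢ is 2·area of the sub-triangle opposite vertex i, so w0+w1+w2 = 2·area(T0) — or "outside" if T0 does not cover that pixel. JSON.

T0:
  2·area = 38
  edge (10, 14)→(6, 16): d=(-4,2) right/bottom  bias=-1
  edge (6, 16)→(1, 9): d=(-5,-7) top-left  bias=+0
  edge (1, 9)→(10, 14): d=(9,5) right/bottom  bias=-1
    (0,4)@(1, 9): e=[38,0,0] → ·  [on edge]
    (1,5)@(3, 11): e=[26,4,8] → █
    (2,5)@(5, 11): e=[22,18,-2] → ·
    (1,6)@(3, 13): e=[18,-6,26] → ·
    (2,6)@(5, 13): e=[14,8,16] → █
    (3,6)@(7, 13): e=[10,22,6] → █
    (4,6)@(9, 13): e=[6,36,-4] → ·
    (2,7)@(5, 15): e=[6,-2,34] → ·
    (3,7)@(7, 15): e=[2,12,24] → █
    (4,7)@(9, 15): e=[-2,26,14] → ·
  covered (4 px):
    · · · · ·
    · · · · ·
    · · · · ·
    · · · · ·
    · · · · ·
    · █ · · ·
    · · █ █ ·
    · · · █ ·

Result: [4,8,26]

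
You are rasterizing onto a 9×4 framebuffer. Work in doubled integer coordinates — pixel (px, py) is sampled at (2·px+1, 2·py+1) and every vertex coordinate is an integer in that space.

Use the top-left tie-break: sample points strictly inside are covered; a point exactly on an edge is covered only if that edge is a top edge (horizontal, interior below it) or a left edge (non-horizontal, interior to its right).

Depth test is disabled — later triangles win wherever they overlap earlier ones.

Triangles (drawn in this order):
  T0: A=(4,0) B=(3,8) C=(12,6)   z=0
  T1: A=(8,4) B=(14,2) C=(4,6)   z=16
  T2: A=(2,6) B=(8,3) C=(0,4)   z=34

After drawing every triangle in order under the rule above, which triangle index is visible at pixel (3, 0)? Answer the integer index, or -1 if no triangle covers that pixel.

T0:
  2·area = 70  (B↔C swapped to make it positive)
  edge (4, 0)→(12, 6): d=(8,6) right/bottom  bias=-1
  edge (12, 6)→(3, 8): d=(-9,2) right/bottom  bias=-1
  edge (3, 8)→(4, 0): d=(1,-8) top-left  bias=+0
    (2,0)@(5, 1): e=[2,59,9] → X
    (3,0)@(7, 1): e=[-10,55,25] → .
    (2,1)@(5, 3): e=[18,41,11] → X
    (3,1)@(7, 3): e=[6,37,27] → X
    (4,1)@(9, 3): e=[-6,33,43] → .
    (2,2)@(5, 5): e=[34,23,13] → X
    (4,2)@(9, 5): e=[10,15,45] → X
    (5,2)@(11, 5): e=[-2,11,61] → .
    (2,3)@(5, 7): e=[50,5,15] → X
    (4,3)@(9, 7): e=[26,-3,47] → .
  covered (8 px):
    . . X . . . . . .
    . . X X . . . . .
    . . X X X . . . .
    . . X X . . . . .
T1:
  2·area = 4
  edge (8, 4)→(14, 2): d=(6,-2) top-left  bias=+0
  edge (14, 2)→(4, 6): d=(-10,4) right/bottom  bias=-1
  edge (4, 6)→(8, 4): d=(4,-2) top-left  bias=+0
    (8,0)@(17, 1): e=[0,-2,6] → .  [on edge]
    (5,1)@(11, 3): e=[0,2,2] → X  [on edge]
    (6,1)@(13, 3): e=[4,-6,6] → .
    (2,2)@(5, 5): e=[0,6,-2] → .  [on edge]
    (5,2)@(11, 5): e=[12,-18,10] → .
  covered (1 px):
    . . . . . . . . .
    . . . . . X . . .
    . . . . . . . . .
    . . . . . . . . .
T2:
  2·area = 18  (B↔C swapped to make it positive)
  edge (2, 6)→(0, 4): d=(-2,-2) top-left  bias=+0
  edge (0, 4)→(8, 3): d=(8,-1) top-left  bias=+0
  edge (8, 3)→(2, 6): d=(-6,3) right/bottom  bias=-1
    (0,2)@(1, 5): e=[0,9,9] → X  [on edge]
    (1,2)@(3, 5): e=[4,11,3] → X
    (2,2)@(5, 5): e=[8,13,-3] → .
    (0,3)@(1, 7): e=[-4,25,-3] → .
    (1,3)@(3, 7): e=[0,27,-9] → .  [on edge]
  covered (2 px):
    . . . . . . . . .
    . . . . . . . . .
    X X . . . . . . .
    . . . . . . . . .

Z-buffer (winner per pixel, '.' = empty):
  . . 0 . . . . . .
  . . 0 0 . 1 . . .
  2 2 0 0 0 . . . .
  . . 0 0 . . . . .

Answer: -1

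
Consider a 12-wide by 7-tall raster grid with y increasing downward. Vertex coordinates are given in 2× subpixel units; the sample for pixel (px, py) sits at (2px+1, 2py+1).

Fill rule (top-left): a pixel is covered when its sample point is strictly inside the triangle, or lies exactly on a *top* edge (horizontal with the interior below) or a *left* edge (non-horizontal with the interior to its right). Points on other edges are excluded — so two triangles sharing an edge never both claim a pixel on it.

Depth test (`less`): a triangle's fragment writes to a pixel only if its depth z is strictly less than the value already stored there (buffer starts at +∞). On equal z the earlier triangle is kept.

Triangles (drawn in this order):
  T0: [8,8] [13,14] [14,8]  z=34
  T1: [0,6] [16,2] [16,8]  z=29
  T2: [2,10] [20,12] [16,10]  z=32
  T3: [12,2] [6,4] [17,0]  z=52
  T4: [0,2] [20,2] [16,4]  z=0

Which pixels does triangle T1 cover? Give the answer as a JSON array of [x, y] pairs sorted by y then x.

T0:
  2·area = 36  (B↔C swapped to make it positive)
  edge (8, 8)→(14, 8): d=(6,0) top-left  bias=+0
  edge (14, 8)→(13, 14): d=(-1,6) right/bottom  bias=-1
  edge (13, 14)→(8, 8): d=(-5,-6) top-left  bias=+0
    (4,4)@(9, 9): e=[6,29,1] → X
    (5,4)@(11, 9): e=[6,17,13] → X
    (6,4)@(13, 9): e=[6,5,25] → X
    (7,4)@(15, 9): e=[6,-7,37] → .
    (4,5)@(9, 11): e=[18,27,-9] → .
    (5,5)@(11, 11): e=[18,15,3] → X
    (7,5)@(15, 11): e=[18,-9,27] → .
    (5,6)@(11, 13): e=[30,13,-7] → .
    (6,6)@(13, 13): e=[30,1,5] → X
    (7,6)@(15, 13): e=[30,-11,17] → .
  covered (6 px):
    . . . . . . . . . . . .
    . . . . . . . . . . . .
    . . . . . . . . . . . .
    . . . . . . . . . . . .
    . . . . X X X . . . . .
    . . . . . X X . . . . .
    . . . . . . X . . . . .
T1:
  2·area = 96
  edge (0, 6)→(16, 2): d=(16,-4) top-left  bias=+0
  edge (16, 2)→(16, 8): d=(0,6) right/bottom  bias=-1
  edge (16, 8)→(0, 6): d=(-16,-2) top-left  bias=+0
    (6,1)@(13, 3): e=[4,18,74] → X
    (7,1)@(15, 3): e=[12,6,78] → X
    (8,1)@(17, 3): e=[20,-6,82] → .
    (2,2)@(5, 5): e=[4,66,26] → X
    (3,2)@(7, 5): e=[12,54,30] → X
    (4,2)@(9, 5): e=[20,42,34] → X
    (5,2)@(11, 5): e=[28,30,38] → X
    (8,2)@(17, 5): e=[52,-6,50] → .
    (2,3)@(5, 7): e=[36,66,-6] → .
    (3,3)@(7, 7): e=[44,54,-2] → .
    (4,3)@(9, 7): e=[52,42,2] → X
    (8,3)@(17, 7): e=[84,-6,18] → .
  covered (12 px):
    . . . . . . . . . . . .
    . . . . . . X X . . . .
    . . X X X X X X . . . .
    . . . . X X X X . . . .
    . . . . . . . . . . . .
    . . . . . . . . . . . .
    . . . . . . . . . . . .
T2:
  2·area = 28  (B↔C swapped to make it positive)
  edge (2, 10)→(16, 10): d=(14,0) top-left  bias=+0
  edge (16, 10)→(20, 12): d=(4,2) right/bottom  bias=-1
  edge (20, 12)→(2, 10): d=(-18,-2) top-left  bias=+0
    (5,5)@(11, 11): e=[14,14,0] → X  [on edge]
    (6,5)@(13, 11): e=[14,10,4] → X
    (7,5)@(15, 11): e=[14,6,8] → X
    (8,5)@(17, 11): e=[14,2,12] → X
    (9,5)@(19, 11): e=[14,-2,16] → .
    (5,6)@(11, 13): e=[42,22,-36] → .
    (6,6)@(13, 13): e=[42,18,-32] → .
    (7,6)@(15, 13): e=[42,14,-28] → .
    (8,6)@(17, 13): e=[42,10,-24] → .
  covered (4 px):
    . . . . . . . . . . . .
    . . . . . . . . . . . .
    . . . . . . . . . . . .
    . . . . . . . . . . . .
    . . . . . . . . . . . .
    . . . . . X X X X . . .
    . . . . . . . . . . . .
T3:
  2·area = 2
  edge (12, 2)→(6, 4): d=(-6,2) right/bottom  bias=-1
  edge (6, 4)→(17, 0): d=(11,-4) top-left  bias=+0
  edge (17, 0)→(12, 2): d=(-5,2) right/bottom  bias=-1
    (7,0)@(15, 1): e=[0,3,-1] → .  [on edge]
    (4,1)@(9, 3): e=[0,1,1] → .  [on edge]
    (1,2)@(3, 5): e=[0,-1,3] → .  [on edge]
  covered (0 px):
    . . . . . . . . . . . .
    . . . . . . . . . . . .
    . . . . . . . . . . . .
    . . . . . . . . . . . .
    . . . . . . . . . . . .
    . . . . . . . . . . . .
    . . . . . . . . . . . .
T4:
  2·area = 40
  edge (0, 2)→(20, 2): d=(20,0) top-left  bias=+0
  edge (20, 2)→(16, 4): d=(-4,2) right/bottom  bias=-1
  edge (16, 4)→(0, 2): d=(-16,-2) top-left  bias=+0
    (4,1)@(9, 3): e=[20,18,2] → X
    (5,1)@(11, 3): e=[20,14,6] → X
    (6,1)@(13, 3): e=[20,10,10] → X
    (7,1)@(15, 3): e=[20,6,14] → X
    (8,1)@(17, 3): e=[20,2,18] → X
    (9,1)@(19, 3): e=[20,-2,22] → .
    (4,2)@(9, 5): e=[60,10,-30] → .
    (5,2)@(11, 5): e=[60,6,-26] → .
    (6,2)@(13, 5): e=[60,2,-22] → .
    (7,2)@(15, 5): e=[60,-2,-18] → .
    (8,2)@(17, 5): e=[60,-6,-14] → .
  covered (5 px):
    . . . . . . . . . . . .
    . . . . X X X X X . . .
    . . . . . . . . . . . .
    . . . . . . . . . . . .
    . . . . . . . . . . . .
    . . . . . . . . . . . .
    . . . . . . . . . . . .

Result: [[6,1],[7,1],[2,2],[3,2],[4,2],[5,2],[6,2],[7,2],[4,3],[5,3],[6,3],[7,3]]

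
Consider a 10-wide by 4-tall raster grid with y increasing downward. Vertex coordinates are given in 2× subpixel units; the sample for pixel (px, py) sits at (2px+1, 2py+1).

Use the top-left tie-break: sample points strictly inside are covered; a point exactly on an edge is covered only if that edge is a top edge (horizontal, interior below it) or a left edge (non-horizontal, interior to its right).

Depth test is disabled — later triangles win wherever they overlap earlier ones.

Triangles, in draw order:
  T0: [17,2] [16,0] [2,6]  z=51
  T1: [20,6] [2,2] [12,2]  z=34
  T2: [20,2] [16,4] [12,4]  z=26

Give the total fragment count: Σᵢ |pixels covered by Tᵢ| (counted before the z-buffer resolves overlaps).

T0:
  2·area = 34  (B↔C swapped to make it positive)
  edge (17, 2)→(2, 6): d=(-15,4) right/bottom  bias=-1
  edge (2, 6)→(16, 0): d=(14,-6) top-left  bias=+0
  edge (16, 0)→(17, 2): d=(1,2) right/bottom  bias=-1
    (7,0)@(15, 1): e=[23,8,3] → X
    (8,0)@(17, 1): e=[15,20,-1] → .
    (4,1)@(9, 3): e=[17,0,17] → X  [on edge]
    (5,1)@(11, 3): e=[9,12,13] → X
    (6,1)@(13, 3): e=[1,24,9] → X
    (7,1)@(15, 3): e=[-7,36,5] → .
    (2,2)@(5, 5): e=[3,4,27] → X
    (3,2)@(7, 5): e=[-5,16,23] → .
    (4,2)@(9, 5): e=[-13,28,19] → .
    (5,2)@(11, 5): e=[-21,40,15] → .
    (6,2)@(13, 5): e=[-29,52,11] → .
    (2,3)@(5, 7): e=[-27,32,29] → .
  covered (5 px):
    . . . . . . . X . .
    . . . . X X X . . .
    . . X . . . . . . .
    . . . . . . . . . .
T1:
  2·area = 40
  edge (20, 6)→(2, 2): d=(-18,-4) top-left  bias=+0
  edge (2, 2)→(12, 2): d=(10,0) top-left  bias=+0
  edge (12, 2)→(20, 6): d=(8,4) right/bottom  bias=-1
    (3,1)@(7, 3): e=[2,10,28] → X
    (4,1)@(9, 3): e=[10,10,20] → X
    (5,1)@(11, 3): e=[18,10,12] → X
    (6,1)@(13, 3): e=[26,10,4] → X
    (7,1)@(15, 3): e=[34,10,-4] → .
    (3,2)@(7, 5): e=[-34,30,44] → .
    (4,2)@(9, 5): e=[-26,30,36] → .
    (5,2)@(11, 5): e=[-18,30,28] → .
    (6,2)@(13, 5): e=[-10,30,20] → .
    (8,2)@(17, 5): e=[6,30,4] → X
    (9,2)@(19, 5): e=[14,30,-4] → .
    (8,3)@(17, 7): e=[-30,50,20] → .
  covered (5 px):
    . . . . . . . . . .
    . . . X X X X . . .
    . . . . . . . . X .
    . . . . . . . . . .
T2:
  2·area = 8
  edge (20, 2)→(16, 4): d=(-4,2) right/bottom  bias=-1
  edge (16, 4)→(12, 4): d=(-4,0) right/bottom  bias=-1
  edge (12, 4)→(20, 2): d=(8,-2) top-left  bias=+0
    (8,1)@(17, 3): e=[2,4,2] → X
    (9,1)@(19, 3): e=[-2,4,6] → .
    (8,2)@(17, 5): e=[-6,-4,18] → .
  covered (1 px):
    . . . . . . . . . .
    . . . . . . . . X .
    . . . . . . . . . .
    . . . . . . . . . .

Final: 11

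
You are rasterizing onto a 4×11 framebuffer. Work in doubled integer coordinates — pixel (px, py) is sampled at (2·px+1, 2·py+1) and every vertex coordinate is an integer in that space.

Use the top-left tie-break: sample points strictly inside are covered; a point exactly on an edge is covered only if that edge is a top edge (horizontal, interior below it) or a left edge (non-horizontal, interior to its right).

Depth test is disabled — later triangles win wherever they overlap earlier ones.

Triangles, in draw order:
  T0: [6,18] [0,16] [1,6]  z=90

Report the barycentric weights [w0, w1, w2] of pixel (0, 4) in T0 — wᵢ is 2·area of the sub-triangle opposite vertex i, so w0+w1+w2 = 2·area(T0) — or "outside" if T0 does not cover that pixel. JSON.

T0:
  2·area = 62
  edge (6, 18)→(0, 16): d=(-6,-2) top-left  bias=+0
  edge (0, 16)→(1, 6): d=(1,-10) top-left  bias=+0
  edge (1, 6)→(6, 18): d=(5,12) right/bottom  bias=-1
    (0,3)@(1, 7): e=[56,1,5] → #
    (1,3)@(3, 7): e=[60,21,-19] → ·
    (0,4)@(1, 9): e=[44,3,15] → #
    (1,4)@(3, 9): e=[48,23,-9] → ·
    (0,5)@(1, 11): e=[32,5,25] → #
    (1,5)@(3, 11): e=[36,25,1] → #
    (2,5)@(5, 11): e=[40,45,-23] → ·
    (0,6)@(1, 13): e=[20,7,35] → #
    (2,6)@(5, 13): e=[28,47,-13] → ·
    (0,7)@(1, 15): e=[8,9,45] → #
    (2,7)@(5, 15): e=[16,49,-3] → ·
    (0,8)@(1, 17): e=[-4,11,55] → ·
    (1,8)@(3, 17): e=[0,31,31] → #  [on edge]
  covered (10 px):
    · · · ·
    · · · ·
    · · · ·
    # · · ·
    # · · ·
    # # · ·
    # # · ·
    # # · ·
    · # # ·
    · · · ·
    · · · ·

Final: [3,15,44]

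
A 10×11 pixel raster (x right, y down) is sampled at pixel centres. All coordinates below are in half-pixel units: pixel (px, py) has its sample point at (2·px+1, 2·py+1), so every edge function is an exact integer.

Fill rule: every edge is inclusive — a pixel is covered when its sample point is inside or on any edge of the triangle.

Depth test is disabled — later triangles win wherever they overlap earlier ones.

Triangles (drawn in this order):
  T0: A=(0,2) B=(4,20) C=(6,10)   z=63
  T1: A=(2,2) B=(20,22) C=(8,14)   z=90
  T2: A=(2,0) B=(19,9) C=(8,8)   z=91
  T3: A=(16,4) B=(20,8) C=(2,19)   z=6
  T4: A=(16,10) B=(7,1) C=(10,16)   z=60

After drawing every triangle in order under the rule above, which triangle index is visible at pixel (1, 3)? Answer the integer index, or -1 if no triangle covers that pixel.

T0:
  2·area = 76  (B↔C swapped to make it positive)
  edge (0, 2)→(6, 10): d=(6,8) inclusive
  edge (6, 10)→(4, 20): d=(-2,10) inclusive
  edge (4, 20)→(0, 2): d=(-4,-18) inclusive
    (0,2)@(1, 5): e=[10,60,6] → █
    (1,2)@(3, 5): e=[-6,40,42] → ·
    (3,2)@(7, 5): e=[-38,0,114] → ·  [on edge]
    (0,3)@(1, 7): e=[22,56,-2] → ·
    (1,3)@(3, 7): e=[6,36,34] → █
    (2,3)@(5, 7): e=[-10,16,70] → ·
    (1,4)@(3, 9): e=[18,32,26] → █
    (2,4)@(5, 9): e=[2,12,62] → █
    (3,4)@(7, 9): e=[-14,-8,98] → ·
    (1,5)@(3, 11): e=[30,28,18] → █
    (3,5)@(7, 11): e=[-2,-12,90] → ·
    (1,6)@(3, 13): e=[42,24,10] → █
    (2,7)@(5, 15): e=[38,0,38] → █  [on edge]
  covered (10 px):
    · · · · · · · · · ·
    · · · · · · · · · ·
    █ · · · · · · · · ·
    · █ · · · · · · · ·
    · █ █ · · · · · · ·
    · █ █ · · · · · · ·
    · █ █ · · · · · · ·
    · █ █ · · · · · · ·
    · · · · · · · · · ·
    · · · · · · · · · ·
    · · · · · · · · · ·
T1:
  2·area = 96
  edge (2, 2)→(20, 22): d=(18,20) inclusive
  edge (20, 22)→(8, 14): d=(-12,-8) inclusive
  edge (8, 14)→(2, 2): d=(-6,-12) inclusive
    (2,3)@(5, 7): e=[30,60,6] → █
    (3,3)@(7, 7): e=[-10,76,30] → ·
    (2,4)@(5, 9): e=[66,36,-6] → ·
    (3,4)@(7, 9): e=[26,52,18] → █
    (4,4)@(9, 9): e=[-14,68,42] → ·
    (3,5)@(7, 11): e=[62,28,6] → █
    (4,5)@(9, 11): e=[22,44,30] → █
    (5,5)@(11, 11): e=[-18,60,54] → ·
    (3,6)@(7, 13): e=[98,4,-6] → ·
    (4,6)@(9, 13): e=[58,20,18] → █
    (5,6)@(11, 13): e=[18,36,42] → █
    (6,6)@(13, 13): e=[-22,52,66] → ·
  covered (12 px):
    · · · · · · · · · ·
    · · · · · · · · · ·
    · · · · · · · · · ·
    · · █ · · · · · · ·
    · · · █ · · · · · ·
    · · · █ █ · · · · ·
    · · · · █ █ · · · ·
    · · · · · █ █ · · ·
    · · · · · · █ █ · ·
    · · · · · · · · █ ·
    · · · · · · · · · █
T2:
  2·area = 82
  edge (2, 0)→(19, 9): d=(17,9) inclusive
  edge (19, 9)→(8, 8): d=(-11,-1) inclusive
  edge (8, 8)→(2, 0): d=(-6,-8) inclusive
    (1,0)@(3, 1): e=[8,72,2] → █
    (2,0)@(5, 1): e=[-10,74,18] → ·
    (1,1)@(3, 3): e=[42,50,-10] → ·
    (2,1)@(5, 3): e=[24,52,6] → █
    (3,1)@(7, 3): e=[6,54,22] → █
    (4,1)@(9, 3): e=[-12,56,38] → ·
    (2,2)@(5, 5): e=[58,30,-6] → ·
    (3,2)@(7, 5): e=[40,32,10] → █
    (4,2)@(9, 5): e=[22,34,26] → █
    (5,2)@(11, 5): e=[4,36,42] → █
    (6,2)@(13, 5): e=[-14,38,58] → ·
    (3,3)@(7, 7): e=[74,10,-2] → ·
    (9,4)@(19, 9): e=[0,0,82] → █  [on edge]
  covered (11 px):
    · █ · · · · · · · ·
    · · █ █ · · · · · ·
    · · · █ █ █ · · · ·
    · · · · █ █ █ █ · ·
    · · · · · · · · · █
    · · · · · · · · · ·
    · · · · · · · · · ·
    · · · · · · · · · ·
    · · · · · · · · · ·
    · · · · · · · · · ·
    · · · · · · · · · ·
T3:
  2·area = 116
  edge (16, 4)→(20, 8): d=(4,4) inclusive
  edge (20, 8)→(2, 19): d=(-18,11) inclusive
  edge (2, 19)→(16, 4): d=(14,-15) inclusive
    (6,0)@(13, 1): e=[0,203,-87] → ·  [on edge]
    (7,1)@(15, 3): e=[0,145,-29] → ·  [on edge]
    (8,2)@(17, 5): e=[0,87,29] → █  [on edge]
    (9,2)@(19, 5): e=[-8,65,59] → ·
    (7,3)@(15, 7): e=[16,73,27] → █
    (9,3)@(19, 7): e=[0,29,87] → █  [on edge]
    (6,4)@(13, 9): e=[32,59,25] → █
    (9,4)@(19, 9): e=[8,-7,115] → ·
    (5,5)@(11, 11): e=[48,45,23] → █
    (8,5)@(17, 11): e=[24,-21,113] → ·
    (4,6)@(9, 13): e=[64,31,21] → █
    (6,6)@(13, 13): e=[48,-13,81] → ·
  covered (14 px):
    · · · · · · · · · ·
    · · · · · · · · · ·
    · · · · · · · · █ ·
    · · · · · · · █ █ █
    · · · · · · █ █ █ ·
    · · · · · █ █ █ · ·
    · · · · █ █ · · · ·
    · · · █ · · · · · ·
    · · █ · · · · · · ·
    · · · · · · · · · ·
    · · · · · · · · · ·
T4:
  2·area = 108  (B↔C swapped to make it positive)
  edge (16, 10)→(10, 16): d=(-6,6) inclusive
  edge (10, 16)→(7, 1): d=(-3,-15) inclusive
  edge (7, 1)→(16, 10): d=(9,9) inclusive
    (3,0)@(7, 1): e=[108,0,0] → █  [on edge]
    (4,0)@(9, 1): e=[96,30,-18] → ·
    (3,1)@(7, 3): e=[96,-6,18] → ·
    (4,1)@(9, 3): e=[84,24,0] → █  [on edge]
    (5,1)@(11, 3): e=[72,54,-18] → ·
    (4,2)@(9, 5): e=[72,18,18] → █
    (5,2)@(11, 5): e=[60,48,0] → █  [on edge]
    (6,2)@(13, 5): e=[48,78,-18] → ·
    (4,3)@(9, 7): e=[60,12,36] → █
    (6,3)@(13, 7): e=[36,72,0] → █  [on edge]
    (7,3)@(15, 7): e=[24,102,-18] → ·
    (9,3)@(19, 7): e=[0,162,-54] → ·  [on edge]
    (7,4)@(15, 9): e=[12,96,0] → █  [on edge]
    (8,4)@(17, 9): e=[0,126,-18] → ·  [on edge]
    (4,5)@(9, 11): e=[36,0,72] → █  [on edge]
    (7,5)@(15, 11): e=[0,90,18] → █  [on edge]
    (8,5)@(17, 11): e=[-12,120,0] → ·  [on edge]
    (6,6)@(13, 13): e=[0,54,54] → █  [on edge]
    (9,6)@(19, 13): e=[-36,144,0] → ·  [on edge]
    (5,7)@(11, 15): e=[0,18,90] → █  [on edge]
    (4,8)@(9, 17): e=[0,-18,126] → ·  [on edge]
    (3,9)@(7, 19): e=[0,-54,162] → ·  [on edge]
    (2,10)@(5, 21): e=[0,-90,198] → ·  [on edge]
    (5,10)@(11, 21): e=[-36,0,144] → ·  [on edge]
  covered (18 px):
    · · · █ · · · · · ·
    · · · · █ · · · · ·
    · · · · █ █ · · · ·
    · · · · █ █ █ · · ·
    · · · · █ █ █ █ · ·
    · · · · █ █ █ █ · ·
    · · · · · █ █ · · ·
    · · · · · █ · · · ·
    · · · · · · · · · ·
    · · · · · · · · · ·
    · · · · · · · · · ·

Z-buffer (winner per pixel, '.' = empty):
  . 2 . 4 . . . . . .
  . . 2 2 4 . . . . .
  0 . . 2 4 4 . . 3 .
  . 0 1 . 4 4 4 3 3 3
  . 0 0 1 4 4 4 4 3 2
  . 0 0 1 4 4 4 4 . .
  . 0 0 . 3 4 4 . . .
  . 0 0 3 . 4 1 . . .
  . . 3 . . . 1 1 . .
  . . . . . . . . 1 .
  . . . . . . . . . 1

Result: 0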